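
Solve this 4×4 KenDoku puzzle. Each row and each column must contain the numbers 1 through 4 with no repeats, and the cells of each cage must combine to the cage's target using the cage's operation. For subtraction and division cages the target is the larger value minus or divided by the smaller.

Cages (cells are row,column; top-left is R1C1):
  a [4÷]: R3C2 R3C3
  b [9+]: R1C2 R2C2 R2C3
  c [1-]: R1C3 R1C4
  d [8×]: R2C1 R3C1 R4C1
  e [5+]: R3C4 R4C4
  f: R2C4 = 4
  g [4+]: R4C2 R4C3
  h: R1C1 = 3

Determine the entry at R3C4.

3

Cage h is given, which forces R1C1 = 3.
F is a freebie, so R2C4 = 4.
Cage b has sum 9, leaving R1C2 = 4.
Column 2 now contains 4, so R3C2 = 1.
Row 3 already has 1, leaving R3C3 = 4.
Column 2 already has 1, leaving R4C2 = 3.
3 is placed in row 4, so R4C3 = 1.
3 is placed in row 4, which forces R4C4 = 2.
Column 3 now contains 1; hence R1C3 = 2.
2 is placed in column 4, leaving R1C4 = 1.
Cage d needs product 8, which forces R2C1 = 1.
Column 2 now contains 3; hence R2C2 = 2.
Cage b has sum 9, so R2C3 = 3.
Row 3 already has 4, leaving R3C1 = 2.
2 is placed in column 4, leaving R3C4 = 3.
Row 4 already has 2; hence R4C1 = 4.
Completed grid: 3 4 2 1 / 1 2 3 4 / 2 1 4 3 / 4 3 1 2.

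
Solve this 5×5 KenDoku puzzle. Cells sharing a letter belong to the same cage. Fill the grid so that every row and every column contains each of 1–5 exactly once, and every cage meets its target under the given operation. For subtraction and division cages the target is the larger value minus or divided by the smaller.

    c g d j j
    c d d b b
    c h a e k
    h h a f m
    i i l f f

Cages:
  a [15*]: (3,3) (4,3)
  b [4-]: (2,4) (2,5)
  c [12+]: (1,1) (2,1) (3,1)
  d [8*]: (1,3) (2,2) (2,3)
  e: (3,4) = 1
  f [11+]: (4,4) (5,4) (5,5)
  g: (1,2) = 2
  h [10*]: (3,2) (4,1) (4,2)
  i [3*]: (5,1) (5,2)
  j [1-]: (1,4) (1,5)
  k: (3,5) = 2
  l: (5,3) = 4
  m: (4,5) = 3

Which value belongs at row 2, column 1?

3

G is a freebie, so (1,2) = 2.
Cage e is given, so (3,4) = 1.
Cage k is given; hence (3,5) = 2.
Cage m is a single given cell, so (4,5) = 3.
Cage l is a single given cell; hence (5,3) = 4.
Row 5 already has 4, leaving (5,5) = 5.
Column 3 now contains 4, which forces (1,3) = 1.
Cage j needs two cells with difference 1, leaving (1,5) = 4.
Cage d needs product 8, which forces (2,2) = 4.
Cage d has product 8, which forces (2,3) = 2.
Column 4 now contains 1; hence (2,4) = 5.
Column 5 already has 5; hence (2,5) = 1.
Row 3 now contains 1, leaving (3,2) = 5.
Cage a's pair has product 15, leaving (3,3) = 3.
Cage h needs product 10, which forces (4,1) = 2.
Cage h has product 10, which forces (4,2) = 1.
3 is placed in row 4, which forces (4,3) = 5.
The 3 cells of cage f must have sum 11, so (4,4) = 4.
Column 2 already has 1; hence (5,2) = 3.
The 3 cells of cage f must have sum 11, leaving (5,4) = 2.
Cage c has sum 12; hence (1,1) = 5.
Column 4 now contains 5, so (1,4) = 3.
5 is placed in row 2, which forces (2,1) = 3.
3 is placed in row 3, which forces (3,1) = 4.
3 is placed in row 5, so (5,1) = 1.
The full grid is 5 2 1 3 4 / 3 4 2 5 1 / 4 5 3 1 2 / 2 1 5 4 3 / 1 3 4 2 5.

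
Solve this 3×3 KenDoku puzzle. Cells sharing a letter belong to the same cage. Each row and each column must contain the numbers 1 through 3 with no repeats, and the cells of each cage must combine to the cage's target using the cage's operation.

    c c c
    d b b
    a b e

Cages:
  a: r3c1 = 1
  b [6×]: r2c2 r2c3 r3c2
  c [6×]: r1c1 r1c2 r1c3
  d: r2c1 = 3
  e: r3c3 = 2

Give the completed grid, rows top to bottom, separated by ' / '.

2 1 3 / 3 2 1 / 1 3 2

Cage d is a single given cell, so r2c1 = 3.
Cage a is given; hence r3c1 = 1.
Cage e is a single given cell, leaving r3c3 = 2.
Column 1 now contains 1, so r1c1 = 2.
Cage b has product 6, leaving r2c2 = 2.
2 is placed in column 3; hence r2c3 = 1.
2 is placed in row 3; hence r3c2 = 3.
Column 2 now contains 3, so r1c2 = 1.
1 is placed in column 3, leaving r1c3 = 3.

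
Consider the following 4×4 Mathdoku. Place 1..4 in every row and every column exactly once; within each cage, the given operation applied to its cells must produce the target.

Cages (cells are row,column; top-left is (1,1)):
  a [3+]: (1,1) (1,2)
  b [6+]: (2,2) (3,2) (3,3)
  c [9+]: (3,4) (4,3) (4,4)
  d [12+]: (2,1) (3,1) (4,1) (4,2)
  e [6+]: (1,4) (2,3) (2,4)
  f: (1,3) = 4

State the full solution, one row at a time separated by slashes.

2 1 4 3 / 4 3 2 1 / 3 2 1 4 / 1 4 3 2

F is a freebie, so (1,3) = 4.
Row 1 needs a 3, and only (1,4) is open for it.
Cage c needs sum 9, which forces (4,3) = 3.
Cage d needs sum 12, which forces (4,1) = 1.
Row 4 now contains 3, so (4,2) = 4.
4 is placed in row 4; hence (4,4) = 2.
Column 1 already has 1, which forces (1,1) = 2.
Cage a needs two cells with sum 3; hence (1,2) = 1.
Cage e needs sum 6, leaving (2,3) = 2.
Column 4 now contains 2, which forces (2,4) = 1.
Column 3 already has 2, so (3,3) = 1.
Column 4 now contains 2; hence (3,4) = 4.
The 4 cells of cage d must have sum 12, leaving (2,1) = 4.
2 is placed in row 2; hence (2,2) = 3.
Row 3 now contains 4, leaving (3,1) = 3.
Cage b needs sum 6, so (3,2) = 2.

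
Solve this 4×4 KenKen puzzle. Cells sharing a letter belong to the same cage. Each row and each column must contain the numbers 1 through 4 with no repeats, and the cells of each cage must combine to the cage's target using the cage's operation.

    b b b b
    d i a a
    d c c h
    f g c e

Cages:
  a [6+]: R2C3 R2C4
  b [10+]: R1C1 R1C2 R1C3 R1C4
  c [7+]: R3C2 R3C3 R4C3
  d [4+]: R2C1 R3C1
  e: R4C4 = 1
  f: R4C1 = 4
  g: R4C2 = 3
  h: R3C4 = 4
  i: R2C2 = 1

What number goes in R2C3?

4

Cage i is a single given cell, leaving R2C2 = 1.
Cage h is given, which forces R3C4 = 4.
Cage f is a single given cell; hence R4C1 = 4.
G is a freebie, leaving R4C2 = 3.
Cage e is given, which forces R4C4 = 1.
1 is placed in row 2; hence R2C1 = 3.
The two cells of cage a must have sum 6; hence R2C3 = 4.
Column 4 already has 4; hence R2C4 = 2.
Cage d's pair has sum 4, so R3C1 = 1.
Column 2 already has 3; hence R3C2 = 2.
Cage c needs sum 7; hence R3C3 = 3.
Row 4 already has 1; hence R4C3 = 2.
1 is placed in column 1, leaving R1C1 = 2.
Column 2 already has 2; hence R1C2 = 4.
Column 3 already has 2; hence R1C3 = 1.
Column 4 now contains 2, leaving R1C4 = 3.
Completed grid: 2 4 1 3 / 3 1 4 2 / 1 2 3 4 / 4 3 2 1.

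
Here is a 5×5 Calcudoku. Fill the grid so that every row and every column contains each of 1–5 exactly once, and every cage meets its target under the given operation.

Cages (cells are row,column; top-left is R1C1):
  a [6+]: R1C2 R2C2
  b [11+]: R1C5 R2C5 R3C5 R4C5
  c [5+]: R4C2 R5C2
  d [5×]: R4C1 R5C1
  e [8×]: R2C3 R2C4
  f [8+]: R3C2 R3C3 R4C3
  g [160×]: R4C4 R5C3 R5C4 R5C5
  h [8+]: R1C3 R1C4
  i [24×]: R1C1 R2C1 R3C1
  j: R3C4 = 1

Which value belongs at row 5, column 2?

J is a freebie, which forces R3C4 = 1.
Cage g has product 160, so R4C4 = 4.
Cage e needs two cells with product 8, which forces R2C3 = 4.
4 is placed in column 4, leaving R2C4 = 2.
Column 4 already has 2, leaving R5C4 = 5.
Cage h needs two cells with sum 8; hence R1C3 = 5.
Column 4 now contains 5, which forces R1C4 = 3.
Row 2 already has 2; hence R2C1 = 3.
The two cells of cage d must have product 5, so R4C1 = 5.
Row 5 now contains 5; hence R5C1 = 1.
Row 5 now contains 5, which forces R5C3 = 2.
Cage g has product 160, so R5C5 = 4.
Row 1 now contains 5, so R1C2 = 1.
Row 1 now contains 1, which forces R1C5 = 2.
Cage a's pair has sum 6, so R2C2 = 5.
Row 2 now contains 5, which forces R2C5 = 1.
Cage f needs sum 8, leaving R3C2 = 4.
Column 3 already has 2, leaving R3C3 = 3.
Row 3 now contains 3, which forces R3C5 = 5.
Cage c's pair has sum 5; hence R4C2 = 2.
Cage f has sum 8, which forces R4C3 = 1.
Column 5 already has 1; hence R4C5 = 3.
4 is placed in row 5, so R5C2 = 3.
Row 1 now contains 2, which forces R1C1 = 4.
4 is placed in row 3; hence R3C1 = 2.
Completed grid: 4 1 5 3 2 / 3 5 4 2 1 / 2 4 3 1 5 / 5 2 1 4 3 / 1 3 2 5 4.

3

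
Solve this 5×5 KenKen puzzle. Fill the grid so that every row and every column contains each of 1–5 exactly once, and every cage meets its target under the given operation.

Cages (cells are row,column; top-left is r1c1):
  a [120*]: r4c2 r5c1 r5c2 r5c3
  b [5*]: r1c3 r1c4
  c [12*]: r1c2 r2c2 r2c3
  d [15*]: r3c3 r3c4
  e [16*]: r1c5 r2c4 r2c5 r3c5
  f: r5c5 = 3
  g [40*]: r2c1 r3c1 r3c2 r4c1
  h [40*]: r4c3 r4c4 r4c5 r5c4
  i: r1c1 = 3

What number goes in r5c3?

Cage i is given, leaving r1c1 = 3.
The 4 cells of cage e must have product 16, which forces r2c4 = 2.
Cage f is given, so r5c5 = 3.
Cage a needs product 120, so r4c2 = 3.
The 3 cells of cage c must have product 12, leaving r2c3 = 3.
Column 3 now contains 3, so r3c3 = 5.
5 is placed in row 3, so r3c4 = 3.
Column 3 already has 5; hence r1c3 = 1.
The two cells of cage b must have product 5; hence r1c4 = 5.
Row 1 already has 1; hence r1c2 = 4.
4 is placed in row 1, which forces r1c5 = 2.
Cage c needs product 12, so r2c2 = 1.
Row 2 already has 1, which forces r2c5 = 4.
Column 2 already has 1, leaving r3c2 = 2.
4 is placed in column 5, which forces r3c5 = 1.
Cage h needs product 40, so r4c3 = 2.
Cage h has product 40; hence r4c5 = 5.
Column 2 now contains 2, so r5c2 = 5.
Column 3 already has 2, leaving r5c3 = 4.
4 is placed in row 5, leaving r5c4 = 1.
Row 2 now contains 4; hence r2c1 = 5.
Row 3 already has 1, which forces r3c1 = 4.
Cage g needs product 40, which forces r4c1 = 1.
Column 4 now contains 1, so r4c4 = 4.
4 is placed in row 5; hence r5c1 = 2.
Completed grid: 3 4 1 5 2 / 5 1 3 2 4 / 4 2 5 3 1 / 1 3 2 4 5 / 2 5 4 1 3.

4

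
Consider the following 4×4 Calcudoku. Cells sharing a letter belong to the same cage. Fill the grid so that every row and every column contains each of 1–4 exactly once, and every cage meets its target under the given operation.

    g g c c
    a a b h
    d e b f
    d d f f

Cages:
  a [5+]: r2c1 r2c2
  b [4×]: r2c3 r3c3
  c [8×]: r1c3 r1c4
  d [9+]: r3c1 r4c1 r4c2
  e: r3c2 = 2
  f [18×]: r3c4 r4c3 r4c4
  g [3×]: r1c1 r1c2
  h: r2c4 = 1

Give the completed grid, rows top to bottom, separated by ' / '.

Cage h is given, which forces r2c4 = 1.
Cage e is given, leaving r3c2 = 2.
Cage f has product 18, so r3c4 = 3.
Cage f needs product 18, which forces r4c3 = 3.
Cage f needs product 18, leaving r4c4 = 2.
Cage c needs two cells with product 8, which forces r1c3 = 2.
2 is placed in column 4, leaving r1c4 = 4.
The two cells of cage a must have sum 5, which forces r2c1 = 2.
The two cells of cage a must have sum 5, which forces r2c2 = 3.
Row 2 already has 1, which forces r2c3 = 4.
3 is placed in row 3; hence r3c1 = 4.
The two cells of cage b must have product 4, leaving r3c3 = 1.
Cage d needs sum 9, which forces r4c1 = 1.
Row 4 now contains 3; hence r4c2 = 4.
Column 1 now contains 1, which forces r1c1 = 3.
Column 2 now contains 3, leaving r1c2 = 1.

3 1 2 4 / 2 3 4 1 / 4 2 1 3 / 1 4 3 2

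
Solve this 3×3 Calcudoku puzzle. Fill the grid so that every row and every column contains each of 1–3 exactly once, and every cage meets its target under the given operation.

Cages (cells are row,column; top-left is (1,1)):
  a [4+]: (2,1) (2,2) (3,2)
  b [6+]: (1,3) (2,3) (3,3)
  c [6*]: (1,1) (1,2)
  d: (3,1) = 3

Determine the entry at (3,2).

1

Cage a has sum 4, so (2,1) = 1.
Cage a needs sum 4; hence (2,2) = 2.
Row 2 already has 2; hence (2,3) = 3.
Cage d is given, leaving (3,1) = 3.
The 3 cells of cage a must have sum 4, so (3,2) = 1.
1 is placed in row 3; hence (3,3) = 2.
3 is placed in column 1; hence (1,1) = 2.
2 is placed in column 2; hence (1,2) = 3.
Column 3 already has 2; hence (1,3) = 1.
Completed grid: 2 3 1 / 1 2 3 / 3 1 2.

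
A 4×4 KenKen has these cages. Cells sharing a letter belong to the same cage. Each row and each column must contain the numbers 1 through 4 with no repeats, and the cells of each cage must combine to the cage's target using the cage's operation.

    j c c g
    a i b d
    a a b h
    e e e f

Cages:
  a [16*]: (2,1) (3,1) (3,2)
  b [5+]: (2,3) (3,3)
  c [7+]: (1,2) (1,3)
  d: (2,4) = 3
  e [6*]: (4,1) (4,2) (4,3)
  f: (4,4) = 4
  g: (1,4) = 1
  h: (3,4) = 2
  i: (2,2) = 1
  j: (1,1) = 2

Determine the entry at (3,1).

Cage j is a single given cell, leaving (1,1) = 2.
G is a freebie; hence (1,4) = 1.
Column 1 already has 2, which forces (2,1) = 4.
Cage i is given, so (2,2) = 1.
D is a freebie, leaving (2,4) = 3.
Column 1 already has 4, so (3,1) = 1.
H is a freebie; hence (3,4) = 2.
Column 1 now contains 1; hence (4,1) = 3.
3 is placed in row 4; hence (4,2) = 2.
Row 4 already has 2; hence (4,3) = 1.
F is a freebie; hence (4,4) = 4.
Row 2 already has 3; hence (2,3) = 2.
2 is placed in row 3; hence (3,2) = 4.
Cage b needs two cells with sum 5, which forces (3,3) = 3.
Column 2 already has 4; hence (1,2) = 3.
3 is placed in column 3; hence (1,3) = 4.
The full grid is 2 3 4 1 / 4 1 2 3 / 1 4 3 2 / 3 2 1 4.

1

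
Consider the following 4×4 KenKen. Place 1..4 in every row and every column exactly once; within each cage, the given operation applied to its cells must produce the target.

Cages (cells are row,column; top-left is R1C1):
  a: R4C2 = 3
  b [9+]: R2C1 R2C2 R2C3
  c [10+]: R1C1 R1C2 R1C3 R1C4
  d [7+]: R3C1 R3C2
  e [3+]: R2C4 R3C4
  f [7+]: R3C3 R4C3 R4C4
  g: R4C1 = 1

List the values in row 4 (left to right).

Cage g is a single given cell; hence R4C1 = 1.
A is a freebie, which forces R4C2 = 3.
The two cells of cage d must have sum 7, so R3C1 = 3.
Column 2 already has 3, so R3C2 = 4.
Cage f has sum 7, leaving R3C3 = 1.
1 is placed in row 3, which forces R3C4 = 2.
2 is placed in column 4; hence R4C4 = 4.
Cage b needs sum 9, so R2C1 = 4.
4 is placed in column 2; hence R2C2 = 2.
Cage b has sum 9, which forces R2C3 = 3.
2 is placed in column 4, so R2C4 = 1.
Row 4 now contains 4, so R4C3 = 2.
Column 1 already has 4, leaving R1C1 = 2.
Column 2 already has 2, leaving R1C2 = 1.
2 is placed in column 3, which forces R1C3 = 4.
Column 4 already has 1, so R1C4 = 3.
Filled in: 2 1 4 3 / 4 2 3 1 / 3 4 1 2 / 1 3 2 4.

1 3 2 4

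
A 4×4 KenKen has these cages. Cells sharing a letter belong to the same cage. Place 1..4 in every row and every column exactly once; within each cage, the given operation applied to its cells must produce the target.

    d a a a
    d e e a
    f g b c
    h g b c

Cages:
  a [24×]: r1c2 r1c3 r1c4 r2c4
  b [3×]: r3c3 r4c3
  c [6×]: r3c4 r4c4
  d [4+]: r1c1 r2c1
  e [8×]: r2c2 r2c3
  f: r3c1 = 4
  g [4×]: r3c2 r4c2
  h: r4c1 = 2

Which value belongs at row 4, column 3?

Cage f is a single given cell, so r3c1 = 4.
4 is placed in row 3; hence r3c2 = 1.
1 is placed in row 3, so r3c3 = 3.
Row 3 already has 3, which forces r3c4 = 2.
Cage h is a single given cell, which forces r4c1 = 2.
Column 2 now contains 1, which forces r4c2 = 4.
Column 3 now contains 3, leaving r4c3 = 1.
Column 4 already has 2, which forces r4c4 = 3.
Cage a needs product 24, leaving r1c2 = 3.
Cage a needs product 24, which forces r1c3 = 2.
Column 2 now contains 4, which forces r2c2 = 2.
The two cells of cage e must have product 8, which forces r2c3 = 4.
Row 2 now contains 4, so r2c4 = 1.
Row 1 already has 3; hence r1c1 = 1.
Column 4 now contains 1; hence r1c4 = 4.
1 is placed in row 2, so r2c1 = 3.
Filled in: 1 3 2 4 / 3 2 4 1 / 4 1 3 2 / 2 4 1 3.

1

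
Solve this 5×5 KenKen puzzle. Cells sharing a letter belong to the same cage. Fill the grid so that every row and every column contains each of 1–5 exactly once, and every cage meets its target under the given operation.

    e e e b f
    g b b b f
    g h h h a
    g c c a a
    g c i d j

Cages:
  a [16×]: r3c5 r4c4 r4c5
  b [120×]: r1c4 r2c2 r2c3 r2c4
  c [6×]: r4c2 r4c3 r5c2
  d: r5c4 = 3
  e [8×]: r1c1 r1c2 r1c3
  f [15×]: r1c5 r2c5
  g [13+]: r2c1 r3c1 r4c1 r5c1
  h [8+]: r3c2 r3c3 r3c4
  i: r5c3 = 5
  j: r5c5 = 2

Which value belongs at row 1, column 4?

I is a freebie; hence r5c3 = 5.
Cage d is a single given cell, leaving r5c4 = 3.
J is a freebie, which forces r5c5 = 2.
Column 5 already has 2, so r3c5 = 4.
Cage a has product 16; hence r4c4 = 4.
Cage a needs product 16, so r4c5 = 1.
Row 5 now contains 2, which forces r5c2 = 1.
1 is placed in row 5, so r5c1 = 4.
In row 1, 3 can only go at r1c5, so r1c5 = 3.
3 is placed in column 5, leaving r2c5 = 5.
Cage b needs product 120; hence r1c4 = 5.
Row 2 already has 5; hence r2c4 = 2.
Column 4 already has 2, which forces r3c4 = 1.
The 4 cells of cage g must have sum 13, which forces r2c1 = 1.
Cage h needs sum 8, leaving r3c2 = 5.
Row 3 now contains 1, which forces r3c3 = 2.
2 is placed in column 3, leaving r4c3 = 3.
1 is placed in column 1, so r1c1 = 2.
Cage e needs product 8, leaving r1c2 = 4.
Cage e needs product 8; hence r1c3 = 1.
The 4 cells of cage b must have product 120, leaving r2c2 = 3.
Column 3 already has 3, leaving r2c3 = 4.
Row 3 now contains 5, so r3c1 = 3.
Row 4 already has 3; hence r4c1 = 5.
Row 4 already has 3, so r4c2 = 2.
Completed grid: 2 4 1 5 3 / 1 3 4 2 5 / 3 5 2 1 4 / 5 2 3 4 1 / 4 1 5 3 2.

5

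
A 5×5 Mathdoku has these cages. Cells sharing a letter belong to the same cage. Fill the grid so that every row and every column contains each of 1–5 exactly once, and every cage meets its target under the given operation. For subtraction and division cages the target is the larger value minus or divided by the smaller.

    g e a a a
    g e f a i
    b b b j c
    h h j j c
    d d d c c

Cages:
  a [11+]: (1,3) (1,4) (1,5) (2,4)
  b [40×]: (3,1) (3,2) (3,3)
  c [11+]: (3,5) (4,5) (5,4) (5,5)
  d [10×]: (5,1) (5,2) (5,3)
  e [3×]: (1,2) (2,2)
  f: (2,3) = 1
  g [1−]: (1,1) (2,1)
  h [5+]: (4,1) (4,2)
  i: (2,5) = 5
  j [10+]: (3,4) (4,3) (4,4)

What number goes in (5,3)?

Cage f is given, leaving (2,3) = 1.
Cage i is given; hence (2,5) = 5.
The two cells of cage e must have product 3, so (1,2) = 1.
Row 2 now contains 1, leaving (2,2) = 3.
Cage a has sum 11, which forces (2,4) = 2.
The 3 cells of cage d must have product 10, leaving (5,1) = 1.
2 is placed in row 2; hence (2,1) = 4.
Column 1 already has 1, which forces (4,1) = 3.
Cage h's pair has sum 5, leaving (4,2) = 2.
Column 2 now contains 2, so (5,2) = 5.
5 is placed in row 5, leaving (5,3) = 2.
Column 1 now contains 3; hence (1,1) = 5.
Cage a has sum 11, leaving (1,5) = 2.
Cage b needs product 40, leaving (3,1) = 2.
5 is placed in column 2, which forces (3,2) = 4.
The 3 cells of cage b must have product 40; hence (3,3) = 5.
Row 3 already has 5; hence (3,4) = 1.
Cage c needs sum 11, leaving (3,5) = 3.
Column 3 already has 5; hence (4,3) = 4.
4 is placed in row 4, leaving (4,4) = 5.
Cage c has sum 11, so (4,5) = 1.
The 4 cells of cage c must have sum 11; hence (5,4) = 3.
Cage c needs sum 11, so (5,5) = 4.
4 is placed in column 3; hence (1,3) = 3.
Column 4 already has 3, which forces (1,4) = 4.
The full grid is 5 1 3 4 2 / 4 3 1 2 5 / 2 4 5 1 3 / 3 2 4 5 1 / 1 5 2 3 4.

2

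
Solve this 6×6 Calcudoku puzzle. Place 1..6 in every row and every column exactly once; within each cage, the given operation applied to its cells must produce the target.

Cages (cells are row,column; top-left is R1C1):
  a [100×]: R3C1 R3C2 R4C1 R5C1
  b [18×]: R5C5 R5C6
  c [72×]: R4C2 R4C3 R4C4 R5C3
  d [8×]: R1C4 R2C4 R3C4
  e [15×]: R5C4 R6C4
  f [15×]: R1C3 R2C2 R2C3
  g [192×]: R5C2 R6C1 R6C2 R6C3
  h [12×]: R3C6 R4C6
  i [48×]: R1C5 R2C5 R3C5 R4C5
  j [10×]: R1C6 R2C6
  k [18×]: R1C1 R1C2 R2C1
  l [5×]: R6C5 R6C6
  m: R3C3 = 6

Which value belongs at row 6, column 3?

4

The 4 cells of cage a must have product 100; hence R3C2 = 5.
Cage m is given, so R3C3 = 6.
Cage g needs product 192, which forces R5C2 = 4.
The only place for 3 in row 3 is R3C6.
Cage h needs two cells with product 12, so R4C6 = 4.
The two cells of cage b must have product 18; hence R5C5 = 3.
Column 6 already has 3, which forces R5C6 = 6.
Cage a has product 100; hence R3C1 = 4.
Cage c needs product 72, which forces R4C3 = 3.
Cage c needs product 72, so R5C3 = 2.
Row 5 now contains 3, so R5C4 = 5.
Column 3 already has 2; hence R6C3 = 4.
Cage e's pair has product 15, which forces R6C4 = 3.
The 3 cells of cage f must have product 15, so R2C2 = 3.
Cage a needs product 100; hence R4C1 = 5.
5 is placed in row 5, so R5C1 = 1.
Cage k needs product 18, so R1C1 = 3.
Cage k needs product 18, leaving R1C2 = 1.
1 is placed in row 1; hence R1C3 = 5.
5 is placed in row 1; hence R1C6 = 2.
1 is placed in column 1, leaving R2C1 = 6.
Column 3 now contains 5, which forces R2C3 = 1.
2 is placed in column 6; hence R2C6 = 5.
Column 1 now contains 6, which forces R6C1 = 2.
Row 6 now contains 2, which forces R6C2 = 6.
5 is placed in column 6; hence R6C6 = 1.
Row 1 now contains 2, so R1C4 = 4.
Row 1 already has 4, which forces R1C5 = 6.
Cage d has product 8, which forces R2C4 = 2.
2 is placed in row 2, so R2C5 = 4.
Cage d needs product 8, which forces R3C4 = 1.
Row 3 now contains 1; hence R3C5 = 2.
Column 2 now contains 6, leaving R4C2 = 2.
Cage c needs product 72, so R4C4 = 6.
Column 5 already has 2, which forces R4C5 = 1.
Row 6 already has 1; hence R6C5 = 5.
Filled in: 3 1 5 4 6 2 / 6 3 1 2 4 5 / 4 5 6 1 2 3 / 5 2 3 6 1 4 / 1 4 2 5 3 6 / 2 6 4 3 5 1.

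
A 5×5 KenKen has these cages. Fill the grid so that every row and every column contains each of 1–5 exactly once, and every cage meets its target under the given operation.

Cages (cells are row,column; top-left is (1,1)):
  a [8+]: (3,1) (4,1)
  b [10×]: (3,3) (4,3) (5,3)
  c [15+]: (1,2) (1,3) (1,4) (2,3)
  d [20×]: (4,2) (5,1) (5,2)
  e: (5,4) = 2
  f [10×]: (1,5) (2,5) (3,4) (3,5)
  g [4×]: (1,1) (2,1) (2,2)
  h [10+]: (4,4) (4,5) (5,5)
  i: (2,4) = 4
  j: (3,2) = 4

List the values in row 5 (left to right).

4 5 1 2 3

Cage i is a single given cell, so (2,4) = 4.
J is a freebie; hence (3,2) = 4.
Cage f needs product 10; hence (3,4) = 1.
Cage e is given, which forces (5,4) = 2.
Cage g has product 4; hence (1,1) = 2.
Row 2 now contains 4, which forces (2,1) = 1.
Cage g has product 4, so (2,2) = 2.
2 is placed in row 2, which forces (2,5) = 5.
Column 5 already has 5, so (3,5) = 2.
Cage d has product 20, so (5,1) = 4.
Cage c needs sum 15, which forces (1,3) = 4.
Column 5 already has 5; hence (1,5) = 1.
Row 2 already has 5; hence (2,3) = 3.
Row 3 now contains 2, so (3,3) = 5.
The 3 cells of cage b must have product 10, which forces (4,3) = 2.
The 3 cells of cage h must have sum 10; hence (4,5) = 4.
Cage b needs product 10, which forces (5,3) = 1.
Column 5 already has 1, which forces (5,5) = 3.
Row 3 now contains 5, leaving (3,1) = 3.
The two cells of cage a must have sum 8, which forces (4,1) = 5.
Cage d needs product 20, leaving (4,2) = 1.
Cage h needs sum 10; hence (4,4) = 3.
Row 5 already has 1; hence (5,2) = 5.
Column 2 now contains 5, so (1,2) = 3.
Column 4 now contains 3, so (1,4) = 5.
Filled in: 2 3 4 5 1 / 1 2 3 4 5 / 3 4 5 1 2 / 5 1 2 3 4 / 4 5 1 2 3.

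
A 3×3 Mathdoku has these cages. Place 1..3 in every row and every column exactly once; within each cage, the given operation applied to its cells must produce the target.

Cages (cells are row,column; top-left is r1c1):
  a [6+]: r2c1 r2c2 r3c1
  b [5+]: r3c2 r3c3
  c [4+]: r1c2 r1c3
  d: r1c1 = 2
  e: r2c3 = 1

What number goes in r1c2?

1

D is a freebie, so r1c1 = 2.
Cage e is given; hence r2c3 = 1.
The two cells of cage c must have sum 4, so r1c2 = 1.
1 is placed in column 3, leaving r1c3 = 3.
Row 2 now contains 1; hence r2c1 = 3.
Cage a needs sum 6, leaving r2c2 = 2.
Cage a needs sum 6; hence r3c1 = 1.
Column 2 already has 2, so r3c2 = 3.
Column 3 already has 3; hence r3c3 = 2.
Filled in: 2 1 3 / 3 2 1 / 1 3 2.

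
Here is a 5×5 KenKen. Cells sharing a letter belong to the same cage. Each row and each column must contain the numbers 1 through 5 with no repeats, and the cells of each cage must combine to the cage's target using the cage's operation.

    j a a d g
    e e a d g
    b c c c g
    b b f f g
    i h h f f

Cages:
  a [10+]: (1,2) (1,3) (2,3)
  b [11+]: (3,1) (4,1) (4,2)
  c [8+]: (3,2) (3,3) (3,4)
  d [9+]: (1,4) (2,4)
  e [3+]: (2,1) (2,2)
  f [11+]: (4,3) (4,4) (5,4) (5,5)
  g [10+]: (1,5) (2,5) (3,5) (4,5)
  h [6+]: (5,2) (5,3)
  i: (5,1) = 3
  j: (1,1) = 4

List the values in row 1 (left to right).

4 3 2 5 1

Cage j is a single given cell; hence (1,1) = 4.
Row 1 already has 4; hence (1,4) = 5.
Column 4 now contains 5, which forces (2,4) = 4.
Cage i is a single given cell; hence (5,1) = 3.
Cage a has sum 10, so (2,3) = 5.
Row 1 needs a 1, and only (1,5) is open for it.
Row 2 needs a 3, and only (2,5) is open for it.
Column 5 needs a 5, and only (5,5) is open for it.
In row 5, 1 can only go at (5,4), so (5,4) = 1.
Row 3 needs a 3, and only (3,4) is open for it.
Cage f needs sum 11, leaving (4,3) = 3.
Column 4 now contains 3, which forces (4,4) = 2.
Row 4 already has 2, leaving (4,5) = 4.
Cage a needs sum 10, leaving (1,2) = 3.
Column 3 already has 3, leaving (1,3) = 2.
The 3 cells of cage b must have sum 11, so (3,1) = 5.
4 is placed in column 5; hence (3,5) = 2.
The 3 cells of cage b must have sum 11, leaving (4,1) = 1.
Row 4 now contains 4, leaving (4,2) = 5.
Column 3 already has 2, which forces (5,3) = 4.
Column 1 already has 1, which forces (2,1) = 2.
The two cells of cage e must have sum 3, so (2,2) = 1.
Cage c needs sum 8, which forces (3,2) = 4.
4 is placed in column 3, so (3,3) = 1.
Row 5 now contains 4, leaving (5,2) = 2.
Completed grid: 4 3 2 5 1 / 2 1 5 4 3 / 5 4 1 3 2 / 1 5 3 2 4 / 3 2 4 1 5.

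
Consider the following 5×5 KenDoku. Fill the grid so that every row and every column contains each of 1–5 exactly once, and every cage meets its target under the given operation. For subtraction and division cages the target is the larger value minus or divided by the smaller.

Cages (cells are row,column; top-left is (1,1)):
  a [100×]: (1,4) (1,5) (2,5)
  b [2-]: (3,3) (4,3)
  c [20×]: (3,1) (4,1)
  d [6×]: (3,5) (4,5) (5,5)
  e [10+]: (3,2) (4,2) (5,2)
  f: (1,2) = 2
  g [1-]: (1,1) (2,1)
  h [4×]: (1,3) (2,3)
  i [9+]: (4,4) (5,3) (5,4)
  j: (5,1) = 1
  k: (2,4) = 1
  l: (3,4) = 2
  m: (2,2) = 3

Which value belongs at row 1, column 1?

Cage f is a single given cell, which forces (1,2) = 2.
The 3 cells of cage a must have product 100, which forces (1,4) = 5.
Cage a needs product 100, so (1,5) = 4.
Cage m is a single given cell; hence (2,2) = 3.
Cage k is a single given cell; hence (2,4) = 1.
Cage a needs product 100, leaving (2,5) = 5.
Cage l is a single given cell, so (3,4) = 2.
Cage j is given; hence (5,1) = 1.
Column 1 already has 1; hence (1,1) = 3.
Row 1 now contains 4, which forces (1,3) = 1.
1 is placed in row 2, so (2,3) = 4.
Cage i has sum 9, so (5,3) = 2.
Row 5 already has 2; hence (5,5) = 3.
Row 2 now contains 4, so (2,1) = 2.
3 is placed in column 5, so (3,5) = 1.
The 3 cells of cage i must have sum 9, leaving (4,4) = 3.
The 3 cells of cage d must have product 6, so (4,5) = 2.
Row 5 already has 3; hence (5,4) = 4.
Cage e needs sum 10, leaving (3,2) = 4.
The two cells of cage b must have difference 2; hence (3,3) = 3.
Cage e has sum 10, leaving (4,2) = 1.
3 is placed in row 4, so (4,3) = 5.
4 is placed in row 5; hence (5,2) = 5.
Row 3 already has 4, leaving (3,1) = 5.
Row 4 now contains 5, leaving (4,1) = 4.
Completed grid: 3 2 1 5 4 / 2 3 4 1 5 / 5 4 3 2 1 / 4 1 5 3 2 / 1 5 2 4 3.

3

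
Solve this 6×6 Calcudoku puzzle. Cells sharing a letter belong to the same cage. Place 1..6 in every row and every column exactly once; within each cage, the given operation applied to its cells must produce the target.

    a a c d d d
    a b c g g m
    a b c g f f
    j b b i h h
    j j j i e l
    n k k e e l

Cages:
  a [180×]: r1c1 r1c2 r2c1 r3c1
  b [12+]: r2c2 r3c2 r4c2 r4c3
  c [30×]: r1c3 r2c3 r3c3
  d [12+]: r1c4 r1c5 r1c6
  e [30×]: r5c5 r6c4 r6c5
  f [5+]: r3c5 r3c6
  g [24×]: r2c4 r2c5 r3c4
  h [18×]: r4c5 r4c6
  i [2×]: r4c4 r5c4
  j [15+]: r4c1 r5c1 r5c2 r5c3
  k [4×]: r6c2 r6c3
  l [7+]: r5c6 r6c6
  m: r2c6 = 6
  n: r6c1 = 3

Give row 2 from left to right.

M is a freebie; hence r2c6 = 6.
Column 6 now contains 6; hence r4c6 = 3.
Cage n is given, which forces r6c1 = 3.
Row 4 already has 3, leaving r4c5 = 6.
In row 6, 6 can only go at r6c4, so r6c4 = 6.
In row 6, 2 can only go at r6c6, so r6c6 = 2.
2 is placed in column 6, leaving r5c6 = 5.
Column 6 already has 5, leaving r1c6 = 4.
Column 6 already has 4, leaving r3c6 = 1.
Row 5 now contains 5; hence r5c5 = 1.
Cage e needs product 30, so r6c5 = 5.
Cage d has sum 12; hence r1c4 = 5.
Column 5 already has 5, leaving r1c5 = 3.
Row 3 already has 1, so r3c5 = 4.
Cage i needs two cells with product 2, leaving r4c4 = 1.
Row 5 now contains 1, leaving r5c4 = 2.
Cage a needs product 180, so r1c1 = 1.
Row 1 now contains 3; hence r1c2 = 6.
Row 1 already has 6; hence r1c3 = 2.
Cage a has product 180, which forces r2c1 = 5.
Cage g has product 24, so r2c4 = 4.
Column 5 already has 4, which forces r2c5 = 2.
Cage a needs product 180, which forces r3c1 = 6.
2 is placed in column 4, which forces r3c4 = 3.
Cage j needs sum 15, leaving r4c1 = 2.
Column 1 already has 6, so r5c1 = 4.
Row 5 already has 4, so r5c2 = 3.
Row 5 already has 3, which forces r5c3 = 6.
Column 2 now contains 3, so r2c2 = 1.
The 3 cells of cage c must have product 30, which forces r2c3 = 3.
Cage b has sum 12, so r3c2 = 2.
Row 3 now contains 3; hence r3c3 = 5.
Column 3 already has 5, leaving r4c3 = 4.
1 is placed in column 2, which forces r6c2 = 4.
Column 3 now contains 4; hence r6c3 = 1.
4 is placed in row 4, leaving r4c2 = 5.
Completed grid: 1 6 2 5 3 4 / 5 1 3 4 2 6 / 6 2 5 3 4 1 / 2 5 4 1 6 3 / 4 3 6 2 1 5 / 3 4 1 6 5 2.

5 1 3 4 2 6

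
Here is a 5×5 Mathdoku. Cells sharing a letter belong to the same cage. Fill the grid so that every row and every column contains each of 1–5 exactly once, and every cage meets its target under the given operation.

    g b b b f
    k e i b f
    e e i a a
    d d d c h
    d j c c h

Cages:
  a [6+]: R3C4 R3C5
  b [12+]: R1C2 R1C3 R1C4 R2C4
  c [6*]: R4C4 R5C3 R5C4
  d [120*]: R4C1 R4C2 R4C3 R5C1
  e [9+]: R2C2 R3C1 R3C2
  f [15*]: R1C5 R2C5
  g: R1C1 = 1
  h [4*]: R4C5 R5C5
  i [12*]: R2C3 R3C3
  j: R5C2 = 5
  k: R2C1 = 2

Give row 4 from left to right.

Cage g is given; hence R1C1 = 1.
K is a freebie; hence R2C1 = 2.
J is a freebie, leaving R5C2 = 5.
Row 2 needs a 5, and only R2C5 is open for it.
5 is placed in column 5, which forces R1C5 = 3.
Cage b has sum 12, which forces R2C4 = 1.
The 3 cells of cage c must have product 6, which forces R5C3 = 1.
1 is placed in row 5, leaving R5C5 = 4.
Column 5 already has 4, leaving R4C5 = 1.
Row 5 already has 4; hence R5C1 = 3.
Row 5 already has 3, so R5C4 = 2.
The two cells of cage a must have sum 6; hence R3C4 = 4.
Column 5 already has 1; hence R3C5 = 2.
Column 4 now contains 2, so R4C4 = 3.
Column 4 now contains 4, so R1C4 = 5.
Cage e has sum 9, leaving R2C2 = 3.
Cage i needs two cells with product 12, leaving R2C3 = 4.
Row 3 already has 4, so R3C1 = 5.
Row 3 now contains 2, leaving R3C2 = 1.
Row 3 already has 4; hence R3C3 = 3.
Column 1 already has 5, which forces R4C1 = 4.
4 is placed in row 4; hence R4C2 = 2.
Row 4 now contains 2, leaving R4C3 = 5.
2 is placed in column 2, so R1C2 = 4.
4 is placed in column 3, which forces R1C3 = 2.
Filled in: 1 4 2 5 3 / 2 3 4 1 5 / 5 1 3 4 2 / 4 2 5 3 1 / 3 5 1 2 4.

4 2 5 3 1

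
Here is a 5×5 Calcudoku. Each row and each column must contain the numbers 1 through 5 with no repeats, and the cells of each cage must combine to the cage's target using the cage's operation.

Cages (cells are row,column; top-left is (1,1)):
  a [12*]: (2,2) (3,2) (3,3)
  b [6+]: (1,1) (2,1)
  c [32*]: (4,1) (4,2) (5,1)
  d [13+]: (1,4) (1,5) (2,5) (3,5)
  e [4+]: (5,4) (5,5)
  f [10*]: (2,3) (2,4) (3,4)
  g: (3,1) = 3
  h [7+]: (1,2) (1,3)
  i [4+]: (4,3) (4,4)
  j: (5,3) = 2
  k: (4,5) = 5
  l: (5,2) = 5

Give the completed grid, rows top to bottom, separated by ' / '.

1 2 5 4 3 / 5 3 1 2 4 / 3 1 4 5 2 / 2 4 3 1 5 / 4 5 2 3 1

G is a freebie; hence (3,1) = 3.
Cage c needs product 32, which forces (4,1) = 2.
The 3 cells of cage c must have product 32, so (4,2) = 4.
Cage k is a single given cell; hence (4,5) = 5.
Cage c has product 32; hence (5,1) = 4.
Cage l is a single given cell; hence (5,2) = 5.
J is a freebie; hence (5,3) = 2.
The 3 cells of cage a must have product 12, which forces (2,2) = 3.
4 is placed in column 2, so (3,2) = 1.
The 3 cells of cage a must have product 12, leaving (3,3) = 4.
Row 3 already has 4, leaving (3,5) = 2.
Column 2 now contains 3; hence (1,2) = 2.
Column 3 already has 4; hence (1,3) = 5.
The 4 cells of cage d must have sum 13, leaving (1,4) = 4.
Cage d has sum 13; hence (1,5) = 3.
Cage f has product 10, leaving (2,3) = 1.
Cage f has product 10, leaving (2,4) = 2.
Cage d has sum 13; hence (2,5) = 4.
Row 3 already has 2; hence (3,4) = 5.
1 is placed in column 3, so (4,3) = 3.
3 is placed in row 4, which forces (4,4) = 1.
1 is placed in column 4, leaving (5,4) = 3.
3 is placed in column 5; hence (5,5) = 1.
Row 1 now contains 5, leaving (1,1) = 1.
1 is placed in row 2, so (2,1) = 5.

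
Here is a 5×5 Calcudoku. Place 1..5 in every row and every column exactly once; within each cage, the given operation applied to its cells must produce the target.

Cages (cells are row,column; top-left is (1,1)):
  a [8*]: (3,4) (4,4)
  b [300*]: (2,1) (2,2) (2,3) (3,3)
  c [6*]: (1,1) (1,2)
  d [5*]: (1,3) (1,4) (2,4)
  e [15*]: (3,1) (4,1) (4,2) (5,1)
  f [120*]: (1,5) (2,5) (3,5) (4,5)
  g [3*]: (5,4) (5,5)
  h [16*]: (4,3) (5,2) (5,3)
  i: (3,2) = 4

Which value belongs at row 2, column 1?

4

Cage d needs product 5, which forces (1,3) = 1.
Cage d has product 5, leaving (1,4) = 5.
Cage d has product 5, which forces (2,4) = 1.
I is a freebie, leaving (3,2) = 4.
Cage b needs product 300; hence (3,3) = 5.
Row 3 already has 4, so (3,4) = 2.
Row 3 already has 2, leaving (3,5) = 3.
Cage e has product 15, leaving (4,2) = 1.
Column 4 already has 2, leaving (4,4) = 4.
Column 2 now contains 4, so (5,2) = 2.
Column 3 already has 1, which forces (5,3) = 4.
1 is placed in column 4, which forces (5,4) = 3.
3 is placed in column 5, so (5,5) = 1.
Cage c needs two cells with product 6, leaving (1,1) = 2.
Column 2 now contains 2, which forces (1,2) = 3.
Row 1 now contains 2; hence (1,5) = 4.
The 4 cells of cage b must have product 300, leaving (2,1) = 4.
The 4 cells of cage b must have product 300, which forces (2,2) = 5.
Column 3 already has 4, leaving (2,3) = 3.
Row 2 already has 5, which forces (2,5) = 2.
Row 3 already has 3; hence (3,1) = 1.
The 4 cells of cage e must have product 15; hence (4,1) = 3.
Row 4 already has 4, so (4,3) = 2.
Column 5 already has 2, which forces (4,5) = 5.
1 is placed in row 5, leaving (5,1) = 5.
Completed grid: 2 3 1 5 4 / 4 5 3 1 2 / 1 4 5 2 3 / 3 1 2 4 5 / 5 2 4 3 1.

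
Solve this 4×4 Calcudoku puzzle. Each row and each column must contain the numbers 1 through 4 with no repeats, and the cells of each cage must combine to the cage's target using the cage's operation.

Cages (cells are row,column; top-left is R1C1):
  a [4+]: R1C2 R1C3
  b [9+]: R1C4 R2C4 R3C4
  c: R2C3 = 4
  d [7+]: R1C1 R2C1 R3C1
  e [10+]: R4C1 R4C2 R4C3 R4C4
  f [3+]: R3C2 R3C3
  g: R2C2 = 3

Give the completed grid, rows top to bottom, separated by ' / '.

Cage g is a single given cell, so R2C2 = 3.
Cage c is a single given cell, leaving R2C3 = 4.
Row 2 now contains 4, which forces R2C4 = 2.
3 is placed in column 2, which forces R1C2 = 1.
Cage a needs two cells with sum 4, leaving R1C3 = 3.
Row 1 already has 3, which forces R1C4 = 4.
Row 2 now contains 2, so R2C1 = 1.
1 is placed in column 2, leaving R3C2 = 2.
2 is placed in row 3; hence R3C3 = 1.
Column 4 now contains 4, which forces R3C4 = 3.
2 is placed in column 2, which forces R4C2 = 4.
Column 3 now contains 1, so R4C3 = 2.
Column 4 now contains 3; hence R4C4 = 1.
Row 1 now contains 4; hence R1C1 = 2.
2 is placed in row 3, which forces R3C1 = 4.
Row 4 already has 2, which forces R4C1 = 3.

2 1 3 4 / 1 3 4 2 / 4 2 1 3 / 3 4 2 1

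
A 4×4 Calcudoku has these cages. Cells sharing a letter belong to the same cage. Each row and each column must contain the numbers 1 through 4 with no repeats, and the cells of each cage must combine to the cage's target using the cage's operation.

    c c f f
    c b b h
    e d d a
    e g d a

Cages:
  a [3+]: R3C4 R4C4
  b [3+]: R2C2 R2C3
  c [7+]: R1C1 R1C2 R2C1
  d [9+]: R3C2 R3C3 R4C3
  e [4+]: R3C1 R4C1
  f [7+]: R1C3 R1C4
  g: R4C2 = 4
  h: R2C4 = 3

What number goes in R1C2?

Cage h is given, which forces R2C4 = 3.
Cage g is a single given cell, which forces R4C2 = 4.
The two cells of cage f must have sum 7; hence R1C3 = 3.
3 is placed in column 4, so R1C4 = 4.
The 3 cells of cage d must have sum 9, leaving R3C3 = 4.
3 is placed in column 3, which forces R4C3 = 2.
Row 4 now contains 2, which forces R4C4 = 1.
Cage c needs sum 7, leaving R2C1 = 4.
Cage b's pair has sum 3, leaving R2C2 = 2.
Column 3 already has 2, so R2C3 = 1.
Cage e's pair has sum 4; hence R3C1 = 1.
Cage d has sum 9, which forces R3C2 = 3.
Column 4 already has 1, so R3C4 = 2.
Row 4 already has 1, which forces R4C1 = 3.
Column 1 now contains 1, so R1C1 = 2.
Column 2 already has 2; hence R1C2 = 1.
Completed grid: 2 1 3 4 / 4 2 1 3 / 1 3 4 2 / 3 4 2 1.

1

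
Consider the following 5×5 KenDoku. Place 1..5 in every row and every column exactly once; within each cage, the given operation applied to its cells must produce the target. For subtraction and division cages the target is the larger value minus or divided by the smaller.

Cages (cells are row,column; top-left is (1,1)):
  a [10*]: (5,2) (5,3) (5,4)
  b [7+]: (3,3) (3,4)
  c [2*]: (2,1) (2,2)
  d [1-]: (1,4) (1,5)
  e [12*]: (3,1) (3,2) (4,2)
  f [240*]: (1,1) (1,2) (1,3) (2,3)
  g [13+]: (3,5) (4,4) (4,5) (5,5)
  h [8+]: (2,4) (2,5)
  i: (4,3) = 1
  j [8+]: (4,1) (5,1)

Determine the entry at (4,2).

The 4 cells of cage f must have product 240, so (2,3) = 4.
Cage i is given; hence (4,3) = 1.
The only place for 4 in row 5 is (5,5).
In row 5, 3 can only go at (5,1), so (5,1) = 3.
3 is placed in column 1, which forces (4,1) = 5.
Column 1 already has 5, so (1,1) = 4.
The 4 cells of cage g must have sum 13; hence (4,4) = 4.
Row 3 needs a 1, and only (3,1) is open for it.
Column 1 now contains 1, so (2,1) = 2.
The two cells of cage c must have product 2, which forces (2,2) = 1.
Cage e has product 12; hence (3,2) = 4.
Cage e needs product 12; hence (4,2) = 3.
Row 4 now contains 3, which forces (4,5) = 2.
3 is placed in column 2, so (1,2) = 5.
The 4 cells of cage f must have product 240, leaving (1,3) = 3.
Cage d needs two cells with difference 1, leaving (1,4) = 2.
Row 1 already has 3, so (1,5) = 1.
2 is placed in column 4, so (3,4) = 5.
Column 5 already has 2, leaving (3,5) = 3.
Column 2 already has 5, so (5,2) = 2.
Row 5 now contains 2, which forces (5,3) = 5.
Cage a has product 10, so (5,4) = 1.
Column 4 already has 5, which forces (2,4) = 3.
Column 5 already has 3; hence (2,5) = 5.
5 is placed in row 3, which forces (3,3) = 2.
The full grid is 4 5 3 2 1 / 2 1 4 3 5 / 1 4 2 5 3 / 5 3 1 4 2 / 3 2 5 1 4.

3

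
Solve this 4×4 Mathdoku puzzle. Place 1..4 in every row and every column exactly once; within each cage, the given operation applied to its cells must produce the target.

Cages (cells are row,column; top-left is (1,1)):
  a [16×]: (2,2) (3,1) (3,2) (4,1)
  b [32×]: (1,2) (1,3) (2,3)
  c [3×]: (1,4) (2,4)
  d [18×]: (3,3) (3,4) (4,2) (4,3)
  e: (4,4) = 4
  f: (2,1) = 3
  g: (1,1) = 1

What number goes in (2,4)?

1

G is a freebie, which forces (1,1) = 1.
Cage b needs product 32; hence (1,2) = 4.
The 3 cells of cage b must have product 32, which forces (1,3) = 2.
Row 1 now contains 1; hence (1,4) = 3.
F is a freebie, so (2,1) = 3.
Cage b needs product 32; hence (2,3) = 4.
Column 4 already has 3, so (2,4) = 1.
Column 4 already has 1, which forces (3,4) = 2.
Cage e is given, leaving (4,4) = 4.
Row 2 now contains 1, so (2,2) = 2.
2 is placed in row 3, which forces (3,1) = 4.
2 is placed in row 3, leaving (3,2) = 1.
Cage d has product 18, which forces (3,3) = 3.
Row 4 now contains 4, so (4,1) = 2.
The 4 cells of cage d must have product 18; hence (4,2) = 3.
The 4 cells of cage d must have product 18, leaving (4,3) = 1.
The full grid is 1 4 2 3 / 3 2 4 1 / 4 1 3 2 / 2 3 1 4.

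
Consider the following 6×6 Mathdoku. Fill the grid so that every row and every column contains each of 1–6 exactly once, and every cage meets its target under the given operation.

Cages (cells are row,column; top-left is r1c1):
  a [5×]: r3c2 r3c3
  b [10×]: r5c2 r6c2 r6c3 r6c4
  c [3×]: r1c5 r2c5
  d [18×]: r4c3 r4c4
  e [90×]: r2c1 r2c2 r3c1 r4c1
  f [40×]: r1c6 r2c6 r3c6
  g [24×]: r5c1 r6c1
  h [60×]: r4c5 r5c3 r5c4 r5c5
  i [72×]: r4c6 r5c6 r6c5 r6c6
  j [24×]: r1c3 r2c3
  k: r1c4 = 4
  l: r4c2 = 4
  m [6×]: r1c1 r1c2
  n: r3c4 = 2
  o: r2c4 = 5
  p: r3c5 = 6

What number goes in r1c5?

K is a freebie; hence r1c4 = 4.
O is a freebie, which forces r2c4 = 5.
N is a freebie; hence r3c4 = 2.
P is a freebie, which forces r3c5 = 6.
Cage l is a single given cell, leaving r4c2 = 4.
The 4 cells of cage b must have product 10, leaving r5c2 = 1.
Column 4 already has 2; hence r6c4 = 1.
4 is placed in row 1, so r1c3 = 6.
The two cells of cage j must have product 24, so r2c3 = 4.
Row 2 now contains 4, so r2c6 = 2.
1 is placed in column 2, which forces r3c2 = 5.
Cage a's pair has product 5, so r3c3 = 1.
Row 3 already has 5, leaving r3c6 = 4.
Column 3 already has 6, leaving r4c3 = 3.
Row 4 already has 3; hence r4c4 = 6.
Row 4 already has 6, so r4c6 = 1.
Column 4 already has 6, leaving r5c4 = 3.
Row 5 already has 3, which forces r5c6 = 6.
Column 2 now contains 5, so r6c2 = 2.
Row 6 already has 2; hence r6c3 = 5.
6 is placed in column 6; hence r6c6 = 3.
Cage m's pair has product 6, leaving r1c1 = 2.
2 is placed in column 2, leaving r1c2 = 3.
Row 1 already has 3, so r1c5 = 1.
Column 6 now contains 2, which forces r1c6 = 5.
Cage e needs product 90, so r2c1 = 1.
Cage e has product 90; hence r2c2 = 6.
1 is placed in column 5; hence r2c5 = 3.
Row 3 now contains 1; hence r3c1 = 3.
Row 4 now contains 1, so r4c1 = 5.
Row 4 now contains 1; hence r4c5 = 2.
Row 5 now contains 6, which forces r5c1 = 4.
5 is placed in column 3, which forces r5c3 = 2.
The 4 cells of cage h must have product 60, so r5c5 = 5.
The two cells of cage g must have product 24, leaving r6c1 = 6.
3 is placed in row 6, so r6c5 = 4.
Filled in: 2 3 6 4 1 5 / 1 6 4 5 3 2 / 3 5 1 2 6 4 / 5 4 3 6 2 1 / 4 1 2 3 5 6 / 6 2 5 1 4 3.

1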